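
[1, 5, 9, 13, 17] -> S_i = 1 + 4*i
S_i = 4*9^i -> [4, 36, 324, 2916, 26244]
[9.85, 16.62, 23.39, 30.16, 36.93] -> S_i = 9.85 + 6.77*i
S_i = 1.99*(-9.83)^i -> [1.99, -19.56, 192.29, -1890.23, 18580.92]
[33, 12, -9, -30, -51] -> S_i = 33 + -21*i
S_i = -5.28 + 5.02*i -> [-5.28, -0.26, 4.76, 9.78, 14.8]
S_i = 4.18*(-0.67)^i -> [4.18, -2.8, 1.88, -1.26, 0.84]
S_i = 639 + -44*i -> [639, 595, 551, 507, 463]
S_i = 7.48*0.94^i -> [7.48, 7.03, 6.61, 6.21, 5.84]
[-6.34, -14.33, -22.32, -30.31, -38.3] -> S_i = -6.34 + -7.99*i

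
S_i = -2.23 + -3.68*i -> [-2.23, -5.91, -9.59, -13.27, -16.95]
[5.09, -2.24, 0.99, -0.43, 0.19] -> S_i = 5.09*(-0.44)^i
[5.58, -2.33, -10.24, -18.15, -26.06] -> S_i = 5.58 + -7.91*i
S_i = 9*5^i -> [9, 45, 225, 1125, 5625]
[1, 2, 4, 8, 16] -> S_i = 1*2^i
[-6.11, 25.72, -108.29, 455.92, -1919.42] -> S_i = -6.11*(-4.21)^i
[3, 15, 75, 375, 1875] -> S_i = 3*5^i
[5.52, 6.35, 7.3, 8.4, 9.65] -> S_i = 5.52*1.15^i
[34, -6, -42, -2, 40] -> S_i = Random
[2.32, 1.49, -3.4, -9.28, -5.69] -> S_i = Random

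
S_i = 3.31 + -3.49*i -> [3.31, -0.18, -3.67, -7.16, -10.65]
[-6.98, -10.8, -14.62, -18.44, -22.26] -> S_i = -6.98 + -3.82*i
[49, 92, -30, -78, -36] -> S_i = Random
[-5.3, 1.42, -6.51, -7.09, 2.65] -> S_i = Random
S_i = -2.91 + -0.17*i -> [-2.91, -3.08, -3.25, -3.42, -3.59]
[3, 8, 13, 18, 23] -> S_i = 3 + 5*i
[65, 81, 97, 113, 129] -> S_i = 65 + 16*i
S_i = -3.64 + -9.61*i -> [-3.64, -13.25, -22.86, -32.47, -42.08]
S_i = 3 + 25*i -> [3, 28, 53, 78, 103]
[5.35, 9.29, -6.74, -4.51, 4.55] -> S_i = Random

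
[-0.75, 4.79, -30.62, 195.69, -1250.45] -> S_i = -0.75*(-6.39)^i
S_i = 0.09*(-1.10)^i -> [0.09, -0.1, 0.11, -0.12, 0.13]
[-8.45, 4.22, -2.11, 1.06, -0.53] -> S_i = -8.45*(-0.50)^i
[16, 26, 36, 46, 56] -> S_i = 16 + 10*i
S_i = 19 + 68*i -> [19, 87, 155, 223, 291]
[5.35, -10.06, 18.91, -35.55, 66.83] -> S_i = 5.35*(-1.88)^i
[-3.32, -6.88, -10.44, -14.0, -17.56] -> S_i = -3.32 + -3.56*i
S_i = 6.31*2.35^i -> [6.31, 14.83, 34.85, 81.89, 192.44]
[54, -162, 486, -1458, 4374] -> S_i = 54*-3^i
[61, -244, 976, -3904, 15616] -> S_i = 61*-4^i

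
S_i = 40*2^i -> [40, 80, 160, 320, 640]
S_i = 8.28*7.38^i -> [8.28, 61.11, 450.97, 3328.12, 24561.55]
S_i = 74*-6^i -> [74, -444, 2664, -15984, 95904]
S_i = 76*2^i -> [76, 152, 304, 608, 1216]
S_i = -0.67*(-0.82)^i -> [-0.67, 0.55, -0.45, 0.37, -0.3]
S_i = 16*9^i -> [16, 144, 1296, 11664, 104976]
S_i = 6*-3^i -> [6, -18, 54, -162, 486]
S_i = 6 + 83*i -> [6, 89, 172, 255, 338]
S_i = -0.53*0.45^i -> [-0.53, -0.24, -0.11, -0.05, -0.02]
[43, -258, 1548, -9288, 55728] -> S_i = 43*-6^i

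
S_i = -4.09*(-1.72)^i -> [-4.09, 7.03, -12.1, 20.81, -35.8]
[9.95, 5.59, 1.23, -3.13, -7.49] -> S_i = 9.95 + -4.36*i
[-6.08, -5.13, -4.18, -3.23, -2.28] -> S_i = -6.08 + 0.95*i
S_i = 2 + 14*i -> [2, 16, 30, 44, 58]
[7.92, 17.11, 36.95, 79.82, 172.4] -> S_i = 7.92*2.16^i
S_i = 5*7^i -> [5, 35, 245, 1715, 12005]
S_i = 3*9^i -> [3, 27, 243, 2187, 19683]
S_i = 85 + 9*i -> [85, 94, 103, 112, 121]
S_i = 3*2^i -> [3, 6, 12, 24, 48]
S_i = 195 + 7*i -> [195, 202, 209, 216, 223]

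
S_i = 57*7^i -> [57, 399, 2793, 19551, 136857]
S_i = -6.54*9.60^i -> [-6.54, -62.78, -602.73, -5786.17, -55547.27]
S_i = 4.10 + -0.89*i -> [4.1, 3.21, 2.32, 1.43, 0.54]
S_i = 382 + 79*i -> [382, 461, 540, 619, 698]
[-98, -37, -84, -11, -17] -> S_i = Random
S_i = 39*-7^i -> [39, -273, 1911, -13377, 93639]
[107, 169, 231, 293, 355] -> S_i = 107 + 62*i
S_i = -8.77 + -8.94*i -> [-8.77, -17.71, -26.65, -35.59, -44.53]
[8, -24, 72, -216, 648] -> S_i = 8*-3^i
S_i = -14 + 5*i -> [-14, -9, -4, 1, 6]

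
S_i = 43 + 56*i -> [43, 99, 155, 211, 267]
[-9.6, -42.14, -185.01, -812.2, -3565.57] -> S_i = -9.60*4.39^i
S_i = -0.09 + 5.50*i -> [-0.09, 5.41, 10.91, 16.41, 21.91]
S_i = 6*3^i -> [6, 18, 54, 162, 486]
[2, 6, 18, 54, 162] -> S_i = 2*3^i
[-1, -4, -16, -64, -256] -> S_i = -1*4^i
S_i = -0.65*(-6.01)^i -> [-0.65, 3.91, -23.48, 141.1, -848.03]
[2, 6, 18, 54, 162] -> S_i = 2*3^i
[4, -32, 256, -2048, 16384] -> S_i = 4*-8^i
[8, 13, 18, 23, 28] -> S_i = 8 + 5*i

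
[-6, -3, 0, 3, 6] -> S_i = -6 + 3*i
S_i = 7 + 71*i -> [7, 78, 149, 220, 291]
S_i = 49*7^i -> [49, 343, 2401, 16807, 117649]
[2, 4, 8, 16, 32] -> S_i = 2*2^i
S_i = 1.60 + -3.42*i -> [1.6, -1.82, -5.24, -8.66, -12.08]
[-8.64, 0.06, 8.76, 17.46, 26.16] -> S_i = -8.64 + 8.70*i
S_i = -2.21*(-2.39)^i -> [-2.21, 5.28, -12.62, 30.17, -72.11]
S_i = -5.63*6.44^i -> [-5.63, -36.26, -233.5, -1503.72, -9683.93]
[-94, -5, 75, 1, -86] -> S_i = Random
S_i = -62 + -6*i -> [-62, -68, -74, -80, -86]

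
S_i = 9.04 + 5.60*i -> [9.04, 14.64, 20.24, 25.84, 31.44]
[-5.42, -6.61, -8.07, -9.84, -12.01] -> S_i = -5.42*1.22^i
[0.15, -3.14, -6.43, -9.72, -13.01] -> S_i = 0.15 + -3.29*i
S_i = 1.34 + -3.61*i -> [1.34, -2.27, -5.88, -9.49, -13.1]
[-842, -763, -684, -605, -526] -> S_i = -842 + 79*i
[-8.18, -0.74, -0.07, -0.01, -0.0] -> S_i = -8.18*0.09^i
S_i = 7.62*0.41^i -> [7.62, 3.12, 1.28, 0.53, 0.22]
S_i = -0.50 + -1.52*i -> [-0.5, -2.02, -3.54, -5.06, -6.58]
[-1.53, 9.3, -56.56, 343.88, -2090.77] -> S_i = -1.53*(-6.08)^i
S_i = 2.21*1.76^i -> [2.21, 3.89, 6.85, 12.05, 21.21]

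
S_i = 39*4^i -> [39, 156, 624, 2496, 9984]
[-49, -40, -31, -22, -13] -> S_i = -49 + 9*i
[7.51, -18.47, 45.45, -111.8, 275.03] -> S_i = 7.51*(-2.46)^i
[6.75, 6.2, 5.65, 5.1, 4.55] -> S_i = 6.75 + -0.55*i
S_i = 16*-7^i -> [16, -112, 784, -5488, 38416]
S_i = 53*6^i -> [53, 318, 1908, 11448, 68688]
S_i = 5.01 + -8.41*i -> [5.01, -3.4, -11.81, -20.22, -28.63]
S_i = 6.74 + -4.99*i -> [6.74, 1.75, -3.24, -8.23, -13.22]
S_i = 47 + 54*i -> [47, 101, 155, 209, 263]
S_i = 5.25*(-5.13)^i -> [5.25, -26.93, 138.16, -708.78, 3636.04]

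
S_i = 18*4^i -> [18, 72, 288, 1152, 4608]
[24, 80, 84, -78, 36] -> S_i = Random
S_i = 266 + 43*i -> [266, 309, 352, 395, 438]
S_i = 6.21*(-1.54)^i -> [6.21, -9.56, 14.73, -22.68, 34.93]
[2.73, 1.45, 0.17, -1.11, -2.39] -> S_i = 2.73 + -1.28*i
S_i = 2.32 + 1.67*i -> [2.32, 3.99, 5.66, 7.33, 9.0]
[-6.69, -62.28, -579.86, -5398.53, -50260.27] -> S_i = -6.69*9.31^i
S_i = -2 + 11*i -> [-2, 9, 20, 31, 42]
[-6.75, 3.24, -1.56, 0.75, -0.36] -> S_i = -6.75*(-0.48)^i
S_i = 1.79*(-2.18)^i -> [1.79, -3.9, 8.51, -18.54, 40.43]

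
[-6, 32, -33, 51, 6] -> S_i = Random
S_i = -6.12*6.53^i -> [-6.12, -39.96, -260.96, -1704.08, -11127.67]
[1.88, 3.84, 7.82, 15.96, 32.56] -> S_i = 1.88*2.04^i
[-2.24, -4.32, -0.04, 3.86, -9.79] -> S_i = Random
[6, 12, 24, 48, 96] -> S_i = 6*2^i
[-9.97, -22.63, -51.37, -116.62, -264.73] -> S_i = -9.97*2.27^i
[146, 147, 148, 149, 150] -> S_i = 146 + 1*i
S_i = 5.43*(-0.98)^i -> [5.43, -5.32, 5.21, -5.11, 5.01]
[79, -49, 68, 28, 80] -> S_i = Random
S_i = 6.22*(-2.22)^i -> [6.22, -13.81, 30.65, -68.05, 151.08]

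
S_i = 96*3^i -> [96, 288, 864, 2592, 7776]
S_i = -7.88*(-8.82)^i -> [-7.88, 69.5, -613.0, 5406.7, -47687.06]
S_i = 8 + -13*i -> [8, -5, -18, -31, -44]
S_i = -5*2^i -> [-5, -10, -20, -40, -80]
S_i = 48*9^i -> [48, 432, 3888, 34992, 314928]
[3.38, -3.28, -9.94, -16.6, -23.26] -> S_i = 3.38 + -6.66*i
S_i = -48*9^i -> [-48, -432, -3888, -34992, -314928]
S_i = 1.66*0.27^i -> [1.66, 0.45, 0.12, 0.03, 0.01]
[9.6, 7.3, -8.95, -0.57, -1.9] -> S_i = Random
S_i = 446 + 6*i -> [446, 452, 458, 464, 470]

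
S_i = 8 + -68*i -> [8, -60, -128, -196, -264]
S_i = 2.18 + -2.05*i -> [2.18, 0.13, -1.92, -3.97, -6.02]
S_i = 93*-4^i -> [93, -372, 1488, -5952, 23808]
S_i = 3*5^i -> [3, 15, 75, 375, 1875]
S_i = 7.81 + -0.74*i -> [7.81, 7.07, 6.33, 5.59, 4.85]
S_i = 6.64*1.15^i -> [6.64, 7.64, 8.78, 10.1, 11.61]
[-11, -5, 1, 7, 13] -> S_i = -11 + 6*i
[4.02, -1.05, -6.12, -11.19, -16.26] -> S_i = 4.02 + -5.07*i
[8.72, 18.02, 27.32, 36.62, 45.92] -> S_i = 8.72 + 9.30*i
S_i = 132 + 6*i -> [132, 138, 144, 150, 156]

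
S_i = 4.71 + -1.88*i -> [4.71, 2.83, 0.95, -0.93, -2.81]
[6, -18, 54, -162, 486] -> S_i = 6*-3^i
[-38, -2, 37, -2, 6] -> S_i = Random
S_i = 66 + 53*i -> [66, 119, 172, 225, 278]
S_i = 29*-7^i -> [29, -203, 1421, -9947, 69629]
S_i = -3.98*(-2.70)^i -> [-3.98, 10.75, -29.01, 78.34, -211.51]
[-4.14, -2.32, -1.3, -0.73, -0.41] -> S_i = -4.14*0.56^i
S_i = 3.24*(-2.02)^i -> [3.24, -6.54, 13.22, -26.71, 53.94]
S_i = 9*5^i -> [9, 45, 225, 1125, 5625]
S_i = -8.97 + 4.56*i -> [-8.97, -4.41, 0.15, 4.71, 9.27]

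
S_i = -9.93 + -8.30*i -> [-9.93, -18.23, -26.53, -34.83, -43.13]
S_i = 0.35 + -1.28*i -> [0.35, -0.93, -2.21, -3.49, -4.77]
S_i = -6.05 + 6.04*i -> [-6.05, -0.01, 6.03, 12.07, 18.11]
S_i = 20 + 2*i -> [20, 22, 24, 26, 28]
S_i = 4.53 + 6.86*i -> [4.53, 11.39, 18.25, 25.11, 31.97]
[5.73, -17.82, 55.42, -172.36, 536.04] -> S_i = 5.73*(-3.11)^i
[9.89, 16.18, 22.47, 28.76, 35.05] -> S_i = 9.89 + 6.29*i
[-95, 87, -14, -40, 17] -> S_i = Random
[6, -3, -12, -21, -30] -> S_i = 6 + -9*i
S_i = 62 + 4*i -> [62, 66, 70, 74, 78]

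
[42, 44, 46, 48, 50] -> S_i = 42 + 2*i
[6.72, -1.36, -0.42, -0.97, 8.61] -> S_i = Random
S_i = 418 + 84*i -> [418, 502, 586, 670, 754]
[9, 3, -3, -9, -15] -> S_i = 9 + -6*i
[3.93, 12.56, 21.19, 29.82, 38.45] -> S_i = 3.93 + 8.63*i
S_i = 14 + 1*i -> [14, 15, 16, 17, 18]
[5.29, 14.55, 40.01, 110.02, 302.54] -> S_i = 5.29*2.75^i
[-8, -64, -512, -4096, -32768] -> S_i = -8*8^i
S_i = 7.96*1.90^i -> [7.96, 15.12, 28.74, 54.6, 103.74]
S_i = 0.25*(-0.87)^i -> [0.25, -0.22, 0.19, -0.16, 0.14]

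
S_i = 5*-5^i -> [5, -25, 125, -625, 3125]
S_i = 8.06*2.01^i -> [8.06, 16.2, 32.56, 65.45, 131.56]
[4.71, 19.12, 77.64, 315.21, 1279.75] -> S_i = 4.71*4.06^i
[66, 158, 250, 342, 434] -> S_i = 66 + 92*i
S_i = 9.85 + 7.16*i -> [9.85, 17.01, 24.17, 31.33, 38.49]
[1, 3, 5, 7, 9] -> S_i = 1 + 2*i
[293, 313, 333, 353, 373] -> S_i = 293 + 20*i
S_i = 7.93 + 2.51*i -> [7.93, 10.44, 12.95, 15.46, 17.97]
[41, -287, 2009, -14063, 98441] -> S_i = 41*-7^i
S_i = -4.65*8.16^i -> [-4.65, -37.94, -309.62, -2526.52, -20616.44]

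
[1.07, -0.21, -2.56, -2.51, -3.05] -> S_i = Random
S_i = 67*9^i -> [67, 603, 5427, 48843, 439587]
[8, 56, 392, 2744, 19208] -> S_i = 8*7^i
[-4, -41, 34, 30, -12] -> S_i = Random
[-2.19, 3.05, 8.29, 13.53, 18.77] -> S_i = -2.19 + 5.24*i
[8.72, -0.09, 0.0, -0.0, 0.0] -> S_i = 8.72*(-0.01)^i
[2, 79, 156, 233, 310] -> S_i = 2 + 77*i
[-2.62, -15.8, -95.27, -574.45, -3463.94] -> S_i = -2.62*6.03^i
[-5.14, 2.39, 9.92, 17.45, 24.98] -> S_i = -5.14 + 7.53*i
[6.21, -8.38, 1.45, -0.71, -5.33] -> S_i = Random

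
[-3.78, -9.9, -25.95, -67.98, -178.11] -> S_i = -3.78*2.62^i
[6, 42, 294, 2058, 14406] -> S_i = 6*7^i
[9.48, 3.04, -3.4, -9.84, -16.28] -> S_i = 9.48 + -6.44*i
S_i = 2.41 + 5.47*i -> [2.41, 7.88, 13.35, 18.82, 24.29]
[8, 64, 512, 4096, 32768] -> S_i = 8*8^i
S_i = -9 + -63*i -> [-9, -72, -135, -198, -261]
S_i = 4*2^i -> [4, 8, 16, 32, 64]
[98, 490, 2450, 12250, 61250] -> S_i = 98*5^i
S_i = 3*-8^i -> [3, -24, 192, -1536, 12288]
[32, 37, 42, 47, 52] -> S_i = 32 + 5*i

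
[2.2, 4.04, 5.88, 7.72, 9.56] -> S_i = 2.20 + 1.84*i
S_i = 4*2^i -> [4, 8, 16, 32, 64]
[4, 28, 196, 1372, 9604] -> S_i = 4*7^i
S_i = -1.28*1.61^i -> [-1.28, -2.06, -3.32, -5.34, -8.6]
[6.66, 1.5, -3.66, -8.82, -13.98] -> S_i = 6.66 + -5.16*i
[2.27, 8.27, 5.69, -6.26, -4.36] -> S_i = Random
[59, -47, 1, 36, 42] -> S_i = Random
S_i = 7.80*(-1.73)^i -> [7.8, -13.49, 23.34, -40.39, 69.87]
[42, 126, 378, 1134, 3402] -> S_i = 42*3^i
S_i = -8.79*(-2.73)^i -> [-8.79, 24.0, -65.51, 178.85, -488.25]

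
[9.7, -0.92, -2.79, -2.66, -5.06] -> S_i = Random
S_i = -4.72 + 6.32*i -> [-4.72, 1.6, 7.92, 14.24, 20.56]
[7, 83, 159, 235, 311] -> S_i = 7 + 76*i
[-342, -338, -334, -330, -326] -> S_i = -342 + 4*i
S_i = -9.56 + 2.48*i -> [-9.56, -7.08, -4.6, -2.12, 0.36]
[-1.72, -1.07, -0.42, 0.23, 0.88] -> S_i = -1.72 + 0.65*i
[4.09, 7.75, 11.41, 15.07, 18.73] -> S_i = 4.09 + 3.66*i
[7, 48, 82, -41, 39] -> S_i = Random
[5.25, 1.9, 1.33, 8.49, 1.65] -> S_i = Random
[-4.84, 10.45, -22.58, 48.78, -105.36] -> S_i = -4.84*(-2.16)^i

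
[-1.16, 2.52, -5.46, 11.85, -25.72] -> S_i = -1.16*(-2.17)^i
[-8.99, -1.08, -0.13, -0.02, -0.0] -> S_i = -8.99*0.12^i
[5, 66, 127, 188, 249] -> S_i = 5 + 61*i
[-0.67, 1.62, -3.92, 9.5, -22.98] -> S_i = -0.67*(-2.42)^i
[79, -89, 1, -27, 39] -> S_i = Random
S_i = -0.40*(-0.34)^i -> [-0.4, 0.14, -0.05, 0.02, -0.01]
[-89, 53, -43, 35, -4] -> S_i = Random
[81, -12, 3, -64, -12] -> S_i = Random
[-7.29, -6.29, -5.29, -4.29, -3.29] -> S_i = -7.29 + 1.00*i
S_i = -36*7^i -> [-36, -252, -1764, -12348, -86436]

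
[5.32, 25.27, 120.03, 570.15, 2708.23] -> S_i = 5.32*4.75^i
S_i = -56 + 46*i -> [-56, -10, 36, 82, 128]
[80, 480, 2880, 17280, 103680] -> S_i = 80*6^i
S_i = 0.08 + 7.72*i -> [0.08, 7.8, 15.52, 23.24, 30.96]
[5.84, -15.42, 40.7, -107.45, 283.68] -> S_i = 5.84*(-2.64)^i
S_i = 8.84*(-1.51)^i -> [8.84, -13.35, 20.16, -30.44, 45.96]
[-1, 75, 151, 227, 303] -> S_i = -1 + 76*i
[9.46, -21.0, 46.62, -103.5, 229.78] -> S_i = 9.46*(-2.22)^i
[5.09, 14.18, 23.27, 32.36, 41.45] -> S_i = 5.09 + 9.09*i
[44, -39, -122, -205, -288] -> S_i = 44 + -83*i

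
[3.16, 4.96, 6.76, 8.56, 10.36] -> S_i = 3.16 + 1.80*i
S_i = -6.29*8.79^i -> [-6.29, -55.29, -485.99, -4271.86, -37549.67]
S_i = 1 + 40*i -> [1, 41, 81, 121, 161]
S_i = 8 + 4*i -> [8, 12, 16, 20, 24]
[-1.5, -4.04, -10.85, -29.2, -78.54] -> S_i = -1.50*2.69^i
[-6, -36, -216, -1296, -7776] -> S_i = -6*6^i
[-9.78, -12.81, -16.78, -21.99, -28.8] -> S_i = -9.78*1.31^i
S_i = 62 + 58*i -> [62, 120, 178, 236, 294]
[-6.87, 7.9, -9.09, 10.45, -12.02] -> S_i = -6.87*(-1.15)^i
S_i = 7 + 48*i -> [7, 55, 103, 151, 199]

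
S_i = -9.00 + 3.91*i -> [-9.0, -5.09, -1.18, 2.73, 6.64]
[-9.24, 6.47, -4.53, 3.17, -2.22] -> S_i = -9.24*(-0.70)^i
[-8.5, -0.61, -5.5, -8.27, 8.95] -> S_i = Random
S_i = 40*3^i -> [40, 120, 360, 1080, 3240]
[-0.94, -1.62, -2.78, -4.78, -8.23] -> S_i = -0.94*1.72^i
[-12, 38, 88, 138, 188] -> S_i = -12 + 50*i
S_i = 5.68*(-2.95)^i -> [5.68, -16.76, 49.43, -145.82, 430.17]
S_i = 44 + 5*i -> [44, 49, 54, 59, 64]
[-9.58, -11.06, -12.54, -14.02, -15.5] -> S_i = -9.58 + -1.48*i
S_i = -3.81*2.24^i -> [-3.81, -8.53, -19.12, -42.82, -95.92]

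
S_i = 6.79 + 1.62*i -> [6.79, 8.41, 10.03, 11.65, 13.27]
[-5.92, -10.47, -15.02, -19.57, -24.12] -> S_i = -5.92 + -4.55*i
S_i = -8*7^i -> [-8, -56, -392, -2744, -19208]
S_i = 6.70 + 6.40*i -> [6.7, 13.1, 19.5, 25.9, 32.3]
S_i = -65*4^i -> [-65, -260, -1040, -4160, -16640]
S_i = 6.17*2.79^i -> [6.17, 17.21, 48.03, 134.0, 373.85]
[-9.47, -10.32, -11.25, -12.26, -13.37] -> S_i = -9.47*1.09^i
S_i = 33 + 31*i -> [33, 64, 95, 126, 157]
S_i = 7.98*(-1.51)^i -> [7.98, -12.05, 18.2, -27.47, 41.49]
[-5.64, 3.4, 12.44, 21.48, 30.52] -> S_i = -5.64 + 9.04*i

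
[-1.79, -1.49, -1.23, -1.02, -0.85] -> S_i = -1.79*0.83^i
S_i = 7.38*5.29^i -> [7.38, 39.04, 206.52, 1092.5, 5779.35]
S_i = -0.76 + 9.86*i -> [-0.76, 9.1, 18.96, 28.82, 38.68]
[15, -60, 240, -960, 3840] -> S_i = 15*-4^i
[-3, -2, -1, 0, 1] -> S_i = -3 + 1*i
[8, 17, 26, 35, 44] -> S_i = 8 + 9*i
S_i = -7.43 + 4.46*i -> [-7.43, -2.97, 1.49, 5.95, 10.41]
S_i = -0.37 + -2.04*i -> [-0.37, -2.41, -4.45, -6.49, -8.53]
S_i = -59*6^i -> [-59, -354, -2124, -12744, -76464]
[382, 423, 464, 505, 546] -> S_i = 382 + 41*i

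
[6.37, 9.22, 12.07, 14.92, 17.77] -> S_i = 6.37 + 2.85*i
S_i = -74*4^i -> [-74, -296, -1184, -4736, -18944]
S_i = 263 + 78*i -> [263, 341, 419, 497, 575]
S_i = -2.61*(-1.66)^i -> [-2.61, 4.33, -7.19, 11.94, -19.82]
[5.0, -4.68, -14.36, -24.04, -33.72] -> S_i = 5.00 + -9.68*i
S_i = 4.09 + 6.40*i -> [4.09, 10.49, 16.89, 23.29, 29.69]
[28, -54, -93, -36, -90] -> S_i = Random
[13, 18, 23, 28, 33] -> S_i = 13 + 5*i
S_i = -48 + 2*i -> [-48, -46, -44, -42, -40]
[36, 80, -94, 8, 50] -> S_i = Random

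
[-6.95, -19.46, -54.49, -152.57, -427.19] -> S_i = -6.95*2.80^i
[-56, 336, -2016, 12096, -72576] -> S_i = -56*-6^i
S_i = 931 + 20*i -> [931, 951, 971, 991, 1011]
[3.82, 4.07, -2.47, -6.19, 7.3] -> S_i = Random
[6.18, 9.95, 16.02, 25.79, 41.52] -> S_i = 6.18*1.61^i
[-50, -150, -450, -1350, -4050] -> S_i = -50*3^i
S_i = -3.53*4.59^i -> [-3.53, -16.2, -74.37, -341.36, -1566.84]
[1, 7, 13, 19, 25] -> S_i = 1 + 6*i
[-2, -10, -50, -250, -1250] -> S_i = -2*5^i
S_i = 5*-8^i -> [5, -40, 320, -2560, 20480]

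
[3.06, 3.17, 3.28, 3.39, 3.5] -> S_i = 3.06 + 0.11*i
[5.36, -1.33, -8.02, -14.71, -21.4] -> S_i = 5.36 + -6.69*i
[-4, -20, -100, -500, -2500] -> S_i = -4*5^i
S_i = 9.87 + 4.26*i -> [9.87, 14.13, 18.39, 22.65, 26.91]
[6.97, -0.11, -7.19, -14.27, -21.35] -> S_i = 6.97 + -7.08*i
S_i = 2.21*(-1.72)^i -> [2.21, -3.8, 6.54, -11.25, 19.34]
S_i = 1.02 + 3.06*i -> [1.02, 4.08, 7.14, 10.2, 13.26]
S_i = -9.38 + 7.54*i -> [-9.38, -1.84, 5.7, 13.24, 20.78]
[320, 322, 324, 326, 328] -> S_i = 320 + 2*i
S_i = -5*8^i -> [-5, -40, -320, -2560, -20480]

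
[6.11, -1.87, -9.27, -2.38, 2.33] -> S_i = Random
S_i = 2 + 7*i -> [2, 9, 16, 23, 30]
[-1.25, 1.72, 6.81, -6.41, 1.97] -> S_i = Random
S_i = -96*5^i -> [-96, -480, -2400, -12000, -60000]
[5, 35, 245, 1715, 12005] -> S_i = 5*7^i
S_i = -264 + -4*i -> [-264, -268, -272, -276, -280]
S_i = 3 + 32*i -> [3, 35, 67, 99, 131]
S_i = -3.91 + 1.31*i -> [-3.91, -2.6, -1.29, 0.02, 1.33]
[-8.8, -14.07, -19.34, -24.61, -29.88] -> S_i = -8.80 + -5.27*i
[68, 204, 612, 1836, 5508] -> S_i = 68*3^i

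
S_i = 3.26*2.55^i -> [3.26, 8.31, 21.2, 54.06, 137.84]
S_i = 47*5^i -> [47, 235, 1175, 5875, 29375]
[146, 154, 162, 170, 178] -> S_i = 146 + 8*i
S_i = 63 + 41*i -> [63, 104, 145, 186, 227]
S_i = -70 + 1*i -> [-70, -69, -68, -67, -66]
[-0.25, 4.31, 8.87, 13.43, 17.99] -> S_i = -0.25 + 4.56*i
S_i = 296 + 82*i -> [296, 378, 460, 542, 624]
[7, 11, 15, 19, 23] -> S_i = 7 + 4*i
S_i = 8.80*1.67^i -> [8.8, 14.7, 24.54, 40.99, 68.45]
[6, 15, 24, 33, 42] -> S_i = 6 + 9*i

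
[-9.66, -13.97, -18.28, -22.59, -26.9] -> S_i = -9.66 + -4.31*i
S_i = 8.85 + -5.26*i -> [8.85, 3.59, -1.67, -6.93, -12.19]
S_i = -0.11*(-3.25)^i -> [-0.11, 0.36, -1.16, 3.78, -12.27]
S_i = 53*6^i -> [53, 318, 1908, 11448, 68688]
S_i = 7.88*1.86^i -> [7.88, 14.66, 27.26, 50.71, 94.31]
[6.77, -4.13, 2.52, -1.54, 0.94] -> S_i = 6.77*(-0.61)^i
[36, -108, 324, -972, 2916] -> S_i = 36*-3^i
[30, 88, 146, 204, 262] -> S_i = 30 + 58*i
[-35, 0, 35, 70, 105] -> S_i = -35 + 35*i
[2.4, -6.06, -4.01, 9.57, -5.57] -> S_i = Random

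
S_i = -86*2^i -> [-86, -172, -344, -688, -1376]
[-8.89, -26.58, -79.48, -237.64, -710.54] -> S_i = -8.89*2.99^i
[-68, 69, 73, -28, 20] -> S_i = Random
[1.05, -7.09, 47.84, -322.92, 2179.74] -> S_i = 1.05*(-6.75)^i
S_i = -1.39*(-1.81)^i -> [-1.39, 2.52, -4.55, 8.24, -14.92]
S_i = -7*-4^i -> [-7, 28, -112, 448, -1792]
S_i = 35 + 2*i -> [35, 37, 39, 41, 43]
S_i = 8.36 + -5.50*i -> [8.36, 2.86, -2.64, -8.14, -13.64]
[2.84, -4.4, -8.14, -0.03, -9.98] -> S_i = Random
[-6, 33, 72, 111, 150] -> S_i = -6 + 39*i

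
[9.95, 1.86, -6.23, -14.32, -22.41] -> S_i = 9.95 + -8.09*i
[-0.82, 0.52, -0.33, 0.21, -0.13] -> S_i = -0.82*(-0.63)^i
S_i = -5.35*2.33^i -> [-5.35, -12.47, -29.04, -67.67, -157.68]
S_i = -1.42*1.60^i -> [-1.42, -2.27, -3.64, -5.82, -9.31]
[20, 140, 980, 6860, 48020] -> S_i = 20*7^i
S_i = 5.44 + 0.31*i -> [5.44, 5.75, 6.06, 6.37, 6.68]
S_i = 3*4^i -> [3, 12, 48, 192, 768]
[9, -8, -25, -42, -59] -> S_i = 9 + -17*i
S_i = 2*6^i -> [2, 12, 72, 432, 2592]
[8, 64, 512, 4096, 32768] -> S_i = 8*8^i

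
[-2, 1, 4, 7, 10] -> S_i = -2 + 3*i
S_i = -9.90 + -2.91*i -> [-9.9, -12.81, -15.72, -18.63, -21.54]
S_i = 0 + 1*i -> [0, 1, 2, 3, 4]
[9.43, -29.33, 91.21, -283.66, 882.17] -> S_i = 9.43*(-3.11)^i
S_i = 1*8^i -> [1, 8, 64, 512, 4096]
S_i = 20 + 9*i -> [20, 29, 38, 47, 56]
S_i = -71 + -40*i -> [-71, -111, -151, -191, -231]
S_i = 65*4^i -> [65, 260, 1040, 4160, 16640]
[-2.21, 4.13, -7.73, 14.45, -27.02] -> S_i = -2.21*(-1.87)^i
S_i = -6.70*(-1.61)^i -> [-6.7, 10.79, -17.37, 27.96, -45.02]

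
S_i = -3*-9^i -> [-3, 27, -243, 2187, -19683]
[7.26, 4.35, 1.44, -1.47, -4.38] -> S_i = 7.26 + -2.91*i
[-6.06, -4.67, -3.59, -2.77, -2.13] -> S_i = -6.06*0.77^i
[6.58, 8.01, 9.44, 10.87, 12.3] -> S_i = 6.58 + 1.43*i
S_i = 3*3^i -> [3, 9, 27, 81, 243]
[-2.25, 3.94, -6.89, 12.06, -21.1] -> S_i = -2.25*(-1.75)^i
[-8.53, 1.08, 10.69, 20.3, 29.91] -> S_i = -8.53 + 9.61*i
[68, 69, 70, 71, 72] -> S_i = 68 + 1*i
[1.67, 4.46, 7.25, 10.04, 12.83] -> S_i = 1.67 + 2.79*i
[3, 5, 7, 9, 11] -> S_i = 3 + 2*i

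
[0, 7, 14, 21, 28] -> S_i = 0 + 7*i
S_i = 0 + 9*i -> [0, 9, 18, 27, 36]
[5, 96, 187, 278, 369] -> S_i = 5 + 91*i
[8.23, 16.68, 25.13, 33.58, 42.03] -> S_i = 8.23 + 8.45*i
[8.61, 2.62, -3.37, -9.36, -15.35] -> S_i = 8.61 + -5.99*i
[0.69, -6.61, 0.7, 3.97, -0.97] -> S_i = Random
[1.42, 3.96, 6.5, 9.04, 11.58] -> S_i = 1.42 + 2.54*i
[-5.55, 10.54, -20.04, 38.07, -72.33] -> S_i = -5.55*(-1.90)^i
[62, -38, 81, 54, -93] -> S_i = Random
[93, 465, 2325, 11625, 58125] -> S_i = 93*5^i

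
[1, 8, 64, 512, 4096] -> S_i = 1*8^i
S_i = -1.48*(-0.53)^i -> [-1.48, 0.78, -0.42, 0.22, -0.12]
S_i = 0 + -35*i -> [0, -35, -70, -105, -140]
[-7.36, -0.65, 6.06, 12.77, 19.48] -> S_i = -7.36 + 6.71*i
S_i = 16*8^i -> [16, 128, 1024, 8192, 65536]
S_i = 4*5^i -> [4, 20, 100, 500, 2500]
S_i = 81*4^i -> [81, 324, 1296, 5184, 20736]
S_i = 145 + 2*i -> [145, 147, 149, 151, 153]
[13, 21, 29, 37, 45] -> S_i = 13 + 8*i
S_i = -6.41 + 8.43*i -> [-6.41, 2.02, 10.45, 18.88, 27.31]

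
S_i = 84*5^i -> [84, 420, 2100, 10500, 52500]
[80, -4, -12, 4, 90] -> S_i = Random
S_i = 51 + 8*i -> [51, 59, 67, 75, 83]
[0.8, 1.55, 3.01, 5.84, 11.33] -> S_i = 0.80*1.94^i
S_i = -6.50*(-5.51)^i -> [-6.5, 35.82, -197.34, 1087.35, -5991.28]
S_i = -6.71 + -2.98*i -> [-6.71, -9.69, -12.67, -15.65, -18.63]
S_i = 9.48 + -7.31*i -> [9.48, 2.17, -5.14, -12.45, -19.76]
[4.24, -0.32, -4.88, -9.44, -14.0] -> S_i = 4.24 + -4.56*i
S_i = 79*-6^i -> [79, -474, 2844, -17064, 102384]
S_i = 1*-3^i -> [1, -3, 9, -27, 81]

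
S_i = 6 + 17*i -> [6, 23, 40, 57, 74]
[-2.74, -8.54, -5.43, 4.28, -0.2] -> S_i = Random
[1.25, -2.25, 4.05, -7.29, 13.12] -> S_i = 1.25*(-1.80)^i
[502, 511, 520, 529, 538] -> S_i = 502 + 9*i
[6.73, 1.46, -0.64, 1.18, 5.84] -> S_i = Random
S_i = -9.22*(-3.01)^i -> [-9.22, 27.75, -83.53, 251.44, -756.83]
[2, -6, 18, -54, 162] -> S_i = 2*-3^i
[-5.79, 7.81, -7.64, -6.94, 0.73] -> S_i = Random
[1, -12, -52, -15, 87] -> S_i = Random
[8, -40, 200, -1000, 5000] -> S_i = 8*-5^i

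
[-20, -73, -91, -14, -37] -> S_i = Random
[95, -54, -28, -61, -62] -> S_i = Random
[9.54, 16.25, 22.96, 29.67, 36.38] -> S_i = 9.54 + 6.71*i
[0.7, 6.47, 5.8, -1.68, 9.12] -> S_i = Random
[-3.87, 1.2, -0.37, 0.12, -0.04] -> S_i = -3.87*(-0.31)^i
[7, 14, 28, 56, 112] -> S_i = 7*2^i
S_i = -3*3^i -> [-3, -9, -27, -81, -243]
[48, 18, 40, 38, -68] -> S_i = Random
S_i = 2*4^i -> [2, 8, 32, 128, 512]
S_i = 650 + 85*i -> [650, 735, 820, 905, 990]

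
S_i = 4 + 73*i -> [4, 77, 150, 223, 296]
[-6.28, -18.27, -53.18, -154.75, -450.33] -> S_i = -6.28*2.91^i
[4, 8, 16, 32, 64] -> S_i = 4*2^i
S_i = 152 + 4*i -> [152, 156, 160, 164, 168]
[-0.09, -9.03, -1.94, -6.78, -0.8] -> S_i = Random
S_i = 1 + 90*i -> [1, 91, 181, 271, 361]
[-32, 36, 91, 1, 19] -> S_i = Random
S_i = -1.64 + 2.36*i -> [-1.64, 0.72, 3.08, 5.44, 7.8]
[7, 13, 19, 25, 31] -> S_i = 7 + 6*i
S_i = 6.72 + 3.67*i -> [6.72, 10.39, 14.06, 17.73, 21.4]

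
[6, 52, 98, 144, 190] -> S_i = 6 + 46*i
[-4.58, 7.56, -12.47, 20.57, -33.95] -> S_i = -4.58*(-1.65)^i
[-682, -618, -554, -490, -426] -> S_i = -682 + 64*i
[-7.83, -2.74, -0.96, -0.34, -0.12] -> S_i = -7.83*0.35^i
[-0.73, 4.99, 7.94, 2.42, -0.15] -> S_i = Random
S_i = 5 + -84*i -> [5, -79, -163, -247, -331]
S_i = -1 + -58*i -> [-1, -59, -117, -175, -233]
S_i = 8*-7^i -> [8, -56, 392, -2744, 19208]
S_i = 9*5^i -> [9, 45, 225, 1125, 5625]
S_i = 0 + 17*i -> [0, 17, 34, 51, 68]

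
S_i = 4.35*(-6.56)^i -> [4.35, -28.54, 187.2, -1228.01, 8055.72]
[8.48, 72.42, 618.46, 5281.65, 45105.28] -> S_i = 8.48*8.54^i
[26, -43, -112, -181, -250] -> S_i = 26 + -69*i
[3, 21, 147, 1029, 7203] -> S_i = 3*7^i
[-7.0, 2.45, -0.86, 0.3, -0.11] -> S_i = -7.00*(-0.35)^i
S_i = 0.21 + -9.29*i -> [0.21, -9.08, -18.37, -27.66, -36.95]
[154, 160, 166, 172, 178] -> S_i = 154 + 6*i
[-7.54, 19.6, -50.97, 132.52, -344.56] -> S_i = -7.54*(-2.60)^i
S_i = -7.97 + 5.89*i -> [-7.97, -2.08, 3.81, 9.7, 15.59]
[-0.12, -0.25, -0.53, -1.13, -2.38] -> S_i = -0.12*2.11^i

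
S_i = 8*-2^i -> [8, -16, 32, -64, 128]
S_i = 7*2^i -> [7, 14, 28, 56, 112]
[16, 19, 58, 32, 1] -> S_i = Random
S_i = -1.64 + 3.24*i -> [-1.64, 1.6, 4.84, 8.08, 11.32]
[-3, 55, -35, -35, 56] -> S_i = Random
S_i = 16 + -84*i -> [16, -68, -152, -236, -320]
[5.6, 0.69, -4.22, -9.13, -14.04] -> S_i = 5.60 + -4.91*i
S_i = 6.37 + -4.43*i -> [6.37, 1.94, -2.49, -6.92, -11.35]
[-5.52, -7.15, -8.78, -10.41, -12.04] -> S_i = -5.52 + -1.63*i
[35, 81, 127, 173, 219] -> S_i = 35 + 46*i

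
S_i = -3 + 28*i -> [-3, 25, 53, 81, 109]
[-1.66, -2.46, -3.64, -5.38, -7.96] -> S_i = -1.66*1.48^i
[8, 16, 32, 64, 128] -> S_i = 8*2^i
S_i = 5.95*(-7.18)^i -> [5.95, -42.72, 306.74, -2202.37, 15813.02]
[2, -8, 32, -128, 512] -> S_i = 2*-4^i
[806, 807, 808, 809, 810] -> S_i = 806 + 1*i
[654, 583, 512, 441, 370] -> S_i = 654 + -71*i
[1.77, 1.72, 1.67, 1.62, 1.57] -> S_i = 1.77*0.97^i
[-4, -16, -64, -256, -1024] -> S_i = -4*4^i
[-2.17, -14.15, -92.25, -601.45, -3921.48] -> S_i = -2.17*6.52^i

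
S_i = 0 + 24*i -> [0, 24, 48, 72, 96]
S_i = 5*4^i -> [5, 20, 80, 320, 1280]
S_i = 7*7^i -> [7, 49, 343, 2401, 16807]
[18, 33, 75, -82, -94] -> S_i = Random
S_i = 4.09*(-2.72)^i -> [4.09, -11.12, 30.26, -82.31, 223.87]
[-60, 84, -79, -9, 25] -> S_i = Random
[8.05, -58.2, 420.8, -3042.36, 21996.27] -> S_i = 8.05*(-7.23)^i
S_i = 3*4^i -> [3, 12, 48, 192, 768]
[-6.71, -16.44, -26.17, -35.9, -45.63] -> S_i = -6.71 + -9.73*i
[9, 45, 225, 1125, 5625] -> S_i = 9*5^i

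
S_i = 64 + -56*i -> [64, 8, -48, -104, -160]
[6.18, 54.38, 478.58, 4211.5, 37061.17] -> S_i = 6.18*8.80^i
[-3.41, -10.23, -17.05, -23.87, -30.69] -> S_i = -3.41 + -6.82*i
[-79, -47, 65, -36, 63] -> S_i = Random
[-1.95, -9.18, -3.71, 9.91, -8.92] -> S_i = Random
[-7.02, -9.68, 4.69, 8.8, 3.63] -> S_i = Random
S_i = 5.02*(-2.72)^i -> [5.02, -13.65, 37.14, -101.02, 274.78]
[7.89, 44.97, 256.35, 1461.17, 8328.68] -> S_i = 7.89*5.70^i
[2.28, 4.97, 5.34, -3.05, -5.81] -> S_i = Random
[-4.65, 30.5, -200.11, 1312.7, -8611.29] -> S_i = -4.65*(-6.56)^i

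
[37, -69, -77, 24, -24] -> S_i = Random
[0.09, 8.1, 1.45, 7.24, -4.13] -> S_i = Random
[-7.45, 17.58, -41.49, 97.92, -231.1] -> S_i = -7.45*(-2.36)^i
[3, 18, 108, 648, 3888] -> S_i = 3*6^i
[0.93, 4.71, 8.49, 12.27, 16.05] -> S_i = 0.93 + 3.78*i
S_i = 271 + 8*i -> [271, 279, 287, 295, 303]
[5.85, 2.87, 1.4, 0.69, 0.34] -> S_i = 5.85*0.49^i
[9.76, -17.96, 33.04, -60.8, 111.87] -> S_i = 9.76*(-1.84)^i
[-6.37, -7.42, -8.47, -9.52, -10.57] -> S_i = -6.37 + -1.05*i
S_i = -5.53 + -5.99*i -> [-5.53, -11.52, -17.51, -23.5, -29.49]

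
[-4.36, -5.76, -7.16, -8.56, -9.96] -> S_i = -4.36 + -1.40*i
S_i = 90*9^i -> [90, 810, 7290, 65610, 590490]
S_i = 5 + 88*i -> [5, 93, 181, 269, 357]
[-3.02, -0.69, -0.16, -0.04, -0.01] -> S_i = -3.02*0.23^i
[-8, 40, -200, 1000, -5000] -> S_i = -8*-5^i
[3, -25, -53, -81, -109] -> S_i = 3 + -28*i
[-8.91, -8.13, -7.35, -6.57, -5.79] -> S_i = -8.91 + 0.78*i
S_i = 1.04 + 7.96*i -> [1.04, 9.0, 16.96, 24.92, 32.88]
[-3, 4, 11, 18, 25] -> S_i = -3 + 7*i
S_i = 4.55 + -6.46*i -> [4.55, -1.91, -8.37, -14.83, -21.29]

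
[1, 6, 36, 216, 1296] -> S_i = 1*6^i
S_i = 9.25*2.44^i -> [9.25, 22.57, 55.07, 134.37, 327.87]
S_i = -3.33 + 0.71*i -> [-3.33, -2.62, -1.91, -1.2, -0.49]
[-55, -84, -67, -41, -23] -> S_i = Random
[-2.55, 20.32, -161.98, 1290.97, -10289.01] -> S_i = -2.55*(-7.97)^i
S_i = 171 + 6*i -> [171, 177, 183, 189, 195]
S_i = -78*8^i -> [-78, -624, -4992, -39936, -319488]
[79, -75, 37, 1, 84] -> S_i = Random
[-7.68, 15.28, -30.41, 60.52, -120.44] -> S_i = -7.68*(-1.99)^i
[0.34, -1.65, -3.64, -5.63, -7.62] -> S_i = 0.34 + -1.99*i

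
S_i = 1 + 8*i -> [1, 9, 17, 25, 33]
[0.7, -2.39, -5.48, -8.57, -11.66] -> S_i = 0.70 + -3.09*i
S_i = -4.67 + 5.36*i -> [-4.67, 0.69, 6.05, 11.41, 16.77]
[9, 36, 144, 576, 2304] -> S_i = 9*4^i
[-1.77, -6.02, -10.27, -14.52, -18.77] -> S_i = -1.77 + -4.25*i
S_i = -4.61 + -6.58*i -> [-4.61, -11.19, -17.77, -24.35, -30.93]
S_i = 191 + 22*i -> [191, 213, 235, 257, 279]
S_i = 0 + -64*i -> [0, -64, -128, -192, -256]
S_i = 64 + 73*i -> [64, 137, 210, 283, 356]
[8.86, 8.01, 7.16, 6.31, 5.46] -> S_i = 8.86 + -0.85*i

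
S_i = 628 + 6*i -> [628, 634, 640, 646, 652]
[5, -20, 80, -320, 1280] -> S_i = 5*-4^i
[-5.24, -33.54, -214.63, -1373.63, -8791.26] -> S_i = -5.24*6.40^i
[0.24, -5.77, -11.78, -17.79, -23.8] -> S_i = 0.24 + -6.01*i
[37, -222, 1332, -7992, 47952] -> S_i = 37*-6^i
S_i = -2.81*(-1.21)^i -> [-2.81, 3.4, -4.11, 4.98, -6.02]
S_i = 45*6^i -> [45, 270, 1620, 9720, 58320]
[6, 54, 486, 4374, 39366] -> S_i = 6*9^i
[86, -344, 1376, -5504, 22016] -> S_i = 86*-4^i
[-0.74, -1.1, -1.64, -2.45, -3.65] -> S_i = -0.74*1.49^i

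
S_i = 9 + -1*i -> [9, 8, 7, 6, 5]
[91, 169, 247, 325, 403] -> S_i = 91 + 78*i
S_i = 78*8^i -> [78, 624, 4992, 39936, 319488]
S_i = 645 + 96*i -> [645, 741, 837, 933, 1029]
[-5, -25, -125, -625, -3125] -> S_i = -5*5^i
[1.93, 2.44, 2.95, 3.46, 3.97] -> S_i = 1.93 + 0.51*i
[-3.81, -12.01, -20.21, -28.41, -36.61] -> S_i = -3.81 + -8.20*i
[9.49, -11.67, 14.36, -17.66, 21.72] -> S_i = 9.49*(-1.23)^i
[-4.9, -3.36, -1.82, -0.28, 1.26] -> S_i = -4.90 + 1.54*i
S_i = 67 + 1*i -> [67, 68, 69, 70, 71]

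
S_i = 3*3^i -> [3, 9, 27, 81, 243]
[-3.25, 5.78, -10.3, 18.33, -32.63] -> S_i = -3.25*(-1.78)^i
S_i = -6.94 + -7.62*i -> [-6.94, -14.56, -22.18, -29.8, -37.42]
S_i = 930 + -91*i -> [930, 839, 748, 657, 566]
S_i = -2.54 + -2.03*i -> [-2.54, -4.57, -6.6, -8.63, -10.66]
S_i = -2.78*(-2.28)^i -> [-2.78, 6.34, -14.45, 32.95, -75.12]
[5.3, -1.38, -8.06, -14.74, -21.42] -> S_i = 5.30 + -6.68*i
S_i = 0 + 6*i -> [0, 6, 12, 18, 24]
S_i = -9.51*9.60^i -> [-9.51, -91.3, -876.44, -8413.84, -80772.86]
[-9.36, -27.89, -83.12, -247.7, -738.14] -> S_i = -9.36*2.98^i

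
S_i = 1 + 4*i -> [1, 5, 9, 13, 17]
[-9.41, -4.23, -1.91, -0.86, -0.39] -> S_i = -9.41*0.45^i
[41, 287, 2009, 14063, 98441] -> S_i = 41*7^i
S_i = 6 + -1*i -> [6, 5, 4, 3, 2]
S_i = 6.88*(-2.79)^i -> [6.88, -19.2, 53.55, -149.42, 416.87]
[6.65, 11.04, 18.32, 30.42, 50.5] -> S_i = 6.65*1.66^i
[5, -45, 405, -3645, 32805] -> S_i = 5*-9^i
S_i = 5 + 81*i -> [5, 86, 167, 248, 329]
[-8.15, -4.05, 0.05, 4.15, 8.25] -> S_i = -8.15 + 4.10*i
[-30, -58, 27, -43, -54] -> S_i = Random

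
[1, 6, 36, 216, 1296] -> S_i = 1*6^i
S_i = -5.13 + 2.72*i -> [-5.13, -2.41, 0.31, 3.03, 5.75]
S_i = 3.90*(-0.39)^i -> [3.9, -1.52, 0.59, -0.23, 0.09]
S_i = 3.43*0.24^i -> [3.43, 0.82, 0.2, 0.05, 0.01]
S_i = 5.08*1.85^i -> [5.08, 9.4, 17.39, 32.16, 59.5]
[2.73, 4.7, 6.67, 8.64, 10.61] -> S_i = 2.73 + 1.97*i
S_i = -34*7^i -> [-34, -238, -1666, -11662, -81634]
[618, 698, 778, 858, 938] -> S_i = 618 + 80*i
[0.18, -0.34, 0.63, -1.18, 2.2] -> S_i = 0.18*(-1.87)^i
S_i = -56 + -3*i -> [-56, -59, -62, -65, -68]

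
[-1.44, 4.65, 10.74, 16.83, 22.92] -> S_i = -1.44 + 6.09*i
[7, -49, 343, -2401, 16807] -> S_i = 7*-7^i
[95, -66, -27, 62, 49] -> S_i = Random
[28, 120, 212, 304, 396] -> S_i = 28 + 92*i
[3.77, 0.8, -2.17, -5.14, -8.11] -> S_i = 3.77 + -2.97*i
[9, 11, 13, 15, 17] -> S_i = 9 + 2*i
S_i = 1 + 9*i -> [1, 10, 19, 28, 37]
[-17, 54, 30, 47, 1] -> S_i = Random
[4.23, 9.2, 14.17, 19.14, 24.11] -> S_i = 4.23 + 4.97*i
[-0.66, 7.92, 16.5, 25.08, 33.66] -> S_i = -0.66 + 8.58*i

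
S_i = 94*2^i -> [94, 188, 376, 752, 1504]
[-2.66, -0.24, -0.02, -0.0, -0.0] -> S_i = -2.66*0.09^i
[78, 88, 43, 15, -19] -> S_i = Random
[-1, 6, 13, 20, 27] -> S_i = -1 + 7*i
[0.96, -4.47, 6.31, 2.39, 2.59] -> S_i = Random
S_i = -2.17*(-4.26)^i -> [-2.17, 9.24, -39.38, 167.76, -714.66]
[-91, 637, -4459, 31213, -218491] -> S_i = -91*-7^i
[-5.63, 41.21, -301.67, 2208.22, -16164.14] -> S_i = -5.63*(-7.32)^i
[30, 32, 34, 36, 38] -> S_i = 30 + 2*i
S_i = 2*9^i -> [2, 18, 162, 1458, 13122]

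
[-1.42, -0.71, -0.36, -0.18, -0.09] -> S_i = -1.42*0.50^i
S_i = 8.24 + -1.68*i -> [8.24, 6.56, 4.88, 3.2, 1.52]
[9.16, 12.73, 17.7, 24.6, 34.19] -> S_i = 9.16*1.39^i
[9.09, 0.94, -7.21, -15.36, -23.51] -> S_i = 9.09 + -8.15*i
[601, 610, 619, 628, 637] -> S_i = 601 + 9*i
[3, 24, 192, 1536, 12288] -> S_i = 3*8^i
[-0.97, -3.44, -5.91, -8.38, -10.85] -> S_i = -0.97 + -2.47*i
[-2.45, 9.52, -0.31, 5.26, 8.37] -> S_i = Random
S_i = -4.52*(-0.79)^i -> [-4.52, 3.57, -2.82, 2.23, -1.76]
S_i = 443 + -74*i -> [443, 369, 295, 221, 147]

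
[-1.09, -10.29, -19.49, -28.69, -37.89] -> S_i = -1.09 + -9.20*i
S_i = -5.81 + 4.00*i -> [-5.81, -1.81, 2.19, 6.19, 10.19]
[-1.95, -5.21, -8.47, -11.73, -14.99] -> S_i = -1.95 + -3.26*i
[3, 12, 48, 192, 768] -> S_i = 3*4^i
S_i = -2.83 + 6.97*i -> [-2.83, 4.14, 11.11, 18.08, 25.05]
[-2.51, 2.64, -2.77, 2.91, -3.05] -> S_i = -2.51*(-1.05)^i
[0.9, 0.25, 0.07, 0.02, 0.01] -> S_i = 0.90*0.28^i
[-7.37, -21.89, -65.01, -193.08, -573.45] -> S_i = -7.37*2.97^i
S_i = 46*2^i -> [46, 92, 184, 368, 736]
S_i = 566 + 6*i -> [566, 572, 578, 584, 590]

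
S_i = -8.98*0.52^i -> [-8.98, -4.67, -2.43, -1.26, -0.66]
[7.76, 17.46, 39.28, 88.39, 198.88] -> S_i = 7.76*2.25^i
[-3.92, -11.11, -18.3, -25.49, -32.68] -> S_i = -3.92 + -7.19*i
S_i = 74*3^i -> [74, 222, 666, 1998, 5994]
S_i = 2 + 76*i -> [2, 78, 154, 230, 306]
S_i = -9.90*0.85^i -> [-9.9, -8.42, -7.15, -6.08, -5.17]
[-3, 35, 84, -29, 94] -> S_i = Random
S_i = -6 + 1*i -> [-6, -5, -4, -3, -2]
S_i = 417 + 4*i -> [417, 421, 425, 429, 433]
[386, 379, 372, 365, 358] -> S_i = 386 + -7*i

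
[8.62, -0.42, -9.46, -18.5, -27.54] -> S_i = 8.62 + -9.04*i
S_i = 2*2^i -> [2, 4, 8, 16, 32]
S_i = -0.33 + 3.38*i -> [-0.33, 3.05, 6.43, 9.81, 13.19]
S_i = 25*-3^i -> [25, -75, 225, -675, 2025]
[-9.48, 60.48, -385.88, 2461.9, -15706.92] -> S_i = -9.48*(-6.38)^i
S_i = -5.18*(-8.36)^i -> [-5.18, 43.3, -362.03, 3026.56, -25302.0]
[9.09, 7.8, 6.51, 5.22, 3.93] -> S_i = 9.09 + -1.29*i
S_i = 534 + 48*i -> [534, 582, 630, 678, 726]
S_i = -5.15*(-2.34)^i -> [-5.15, 12.05, -28.2, 65.99, -154.41]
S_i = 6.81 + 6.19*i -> [6.81, 13.0, 19.19, 25.38, 31.57]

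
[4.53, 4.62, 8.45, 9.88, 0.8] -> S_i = Random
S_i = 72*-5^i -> [72, -360, 1800, -9000, 45000]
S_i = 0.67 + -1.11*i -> [0.67, -0.44, -1.55, -2.66, -3.77]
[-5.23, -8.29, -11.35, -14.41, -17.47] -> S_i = -5.23 + -3.06*i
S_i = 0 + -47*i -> [0, -47, -94, -141, -188]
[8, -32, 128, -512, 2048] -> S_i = 8*-4^i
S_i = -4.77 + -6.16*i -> [-4.77, -10.93, -17.09, -23.25, -29.41]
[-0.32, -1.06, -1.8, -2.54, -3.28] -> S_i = -0.32 + -0.74*i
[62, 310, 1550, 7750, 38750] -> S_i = 62*5^i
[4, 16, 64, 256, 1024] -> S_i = 4*4^i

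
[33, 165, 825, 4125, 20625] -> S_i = 33*5^i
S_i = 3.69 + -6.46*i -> [3.69, -2.77, -9.23, -15.69, -22.15]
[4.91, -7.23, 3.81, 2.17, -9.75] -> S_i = Random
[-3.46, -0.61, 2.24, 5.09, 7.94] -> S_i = -3.46 + 2.85*i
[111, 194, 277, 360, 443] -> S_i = 111 + 83*i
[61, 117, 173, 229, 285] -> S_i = 61 + 56*i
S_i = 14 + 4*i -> [14, 18, 22, 26, 30]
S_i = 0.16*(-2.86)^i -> [0.16, -0.46, 1.31, -3.74, 10.7]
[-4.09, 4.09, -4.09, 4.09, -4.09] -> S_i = -4.09*(-1.00)^i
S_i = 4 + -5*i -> [4, -1, -6, -11, -16]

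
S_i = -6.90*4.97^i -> [-6.9, -34.29, -170.44, -847.07, -4209.93]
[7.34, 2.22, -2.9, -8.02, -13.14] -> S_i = 7.34 + -5.12*i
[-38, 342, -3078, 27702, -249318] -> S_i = -38*-9^i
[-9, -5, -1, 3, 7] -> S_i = -9 + 4*i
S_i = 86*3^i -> [86, 258, 774, 2322, 6966]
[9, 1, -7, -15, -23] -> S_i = 9 + -8*i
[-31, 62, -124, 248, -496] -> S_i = -31*-2^i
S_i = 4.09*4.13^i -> [4.09, 16.89, 69.76, 288.12, 1189.94]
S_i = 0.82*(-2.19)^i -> [0.82, -1.8, 3.93, -8.61, 18.86]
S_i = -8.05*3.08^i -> [-8.05, -24.79, -76.37, -235.21, -724.43]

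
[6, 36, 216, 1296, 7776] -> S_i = 6*6^i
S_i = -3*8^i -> [-3, -24, -192, -1536, -12288]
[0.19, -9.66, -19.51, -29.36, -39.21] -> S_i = 0.19 + -9.85*i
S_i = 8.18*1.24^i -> [8.18, 10.14, 12.58, 15.6, 19.34]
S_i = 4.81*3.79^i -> [4.81, 18.23, 69.09, 261.86, 992.43]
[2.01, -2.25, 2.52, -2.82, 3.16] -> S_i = 2.01*(-1.12)^i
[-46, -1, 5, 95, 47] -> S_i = Random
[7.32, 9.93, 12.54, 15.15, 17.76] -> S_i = 7.32 + 2.61*i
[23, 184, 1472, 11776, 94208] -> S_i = 23*8^i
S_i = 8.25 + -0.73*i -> [8.25, 7.52, 6.79, 6.06, 5.33]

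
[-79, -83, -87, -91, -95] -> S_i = -79 + -4*i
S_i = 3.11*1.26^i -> [3.11, 3.92, 4.94, 6.22, 7.84]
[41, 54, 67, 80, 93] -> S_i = 41 + 13*i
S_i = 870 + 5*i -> [870, 875, 880, 885, 890]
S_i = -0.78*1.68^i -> [-0.78, -1.31, -2.2, -3.7, -6.21]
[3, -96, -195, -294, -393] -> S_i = 3 + -99*i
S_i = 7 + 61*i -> [7, 68, 129, 190, 251]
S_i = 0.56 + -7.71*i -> [0.56, -7.15, -14.86, -22.57, -30.28]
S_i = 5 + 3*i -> [5, 8, 11, 14, 17]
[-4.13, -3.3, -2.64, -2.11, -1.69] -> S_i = -4.13*0.80^i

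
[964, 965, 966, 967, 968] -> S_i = 964 + 1*i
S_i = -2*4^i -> [-2, -8, -32, -128, -512]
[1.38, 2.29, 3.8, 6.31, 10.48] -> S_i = 1.38*1.66^i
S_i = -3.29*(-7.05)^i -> [-3.29, 23.19, -163.52, 1152.82, -8127.41]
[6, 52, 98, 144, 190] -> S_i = 6 + 46*i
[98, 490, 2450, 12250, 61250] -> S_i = 98*5^i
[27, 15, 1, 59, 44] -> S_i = Random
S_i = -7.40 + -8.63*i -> [-7.4, -16.03, -24.66, -33.29, -41.92]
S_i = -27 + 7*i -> [-27, -20, -13, -6, 1]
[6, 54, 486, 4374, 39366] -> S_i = 6*9^i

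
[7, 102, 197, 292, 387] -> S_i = 7 + 95*i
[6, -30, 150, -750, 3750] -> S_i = 6*-5^i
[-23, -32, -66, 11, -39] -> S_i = Random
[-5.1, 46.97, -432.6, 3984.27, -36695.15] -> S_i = -5.10*(-9.21)^i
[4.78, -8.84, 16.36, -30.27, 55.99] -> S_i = 4.78*(-1.85)^i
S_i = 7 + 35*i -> [7, 42, 77, 112, 147]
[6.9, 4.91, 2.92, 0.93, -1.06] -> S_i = 6.90 + -1.99*i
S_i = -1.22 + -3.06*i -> [-1.22, -4.28, -7.34, -10.4, -13.46]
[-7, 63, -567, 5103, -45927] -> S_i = -7*-9^i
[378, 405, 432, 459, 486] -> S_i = 378 + 27*i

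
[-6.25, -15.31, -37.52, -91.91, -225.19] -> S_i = -6.25*2.45^i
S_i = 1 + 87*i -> [1, 88, 175, 262, 349]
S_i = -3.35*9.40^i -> [-3.35, -31.49, -296.01, -2782.46, -26155.09]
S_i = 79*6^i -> [79, 474, 2844, 17064, 102384]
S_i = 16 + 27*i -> [16, 43, 70, 97, 124]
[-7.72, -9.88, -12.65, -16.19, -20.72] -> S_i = -7.72*1.28^i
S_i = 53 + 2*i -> [53, 55, 57, 59, 61]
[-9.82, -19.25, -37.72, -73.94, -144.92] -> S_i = -9.82*1.96^i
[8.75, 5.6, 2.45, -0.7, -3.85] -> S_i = 8.75 + -3.15*i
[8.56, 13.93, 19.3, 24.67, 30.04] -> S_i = 8.56 + 5.37*i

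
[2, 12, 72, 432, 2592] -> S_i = 2*6^i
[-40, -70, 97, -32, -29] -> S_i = Random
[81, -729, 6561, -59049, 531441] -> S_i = 81*-9^i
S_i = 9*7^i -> [9, 63, 441, 3087, 21609]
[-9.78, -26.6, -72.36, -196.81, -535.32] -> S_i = -9.78*2.72^i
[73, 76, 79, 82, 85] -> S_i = 73 + 3*i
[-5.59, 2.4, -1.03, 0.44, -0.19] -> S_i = -5.59*(-0.43)^i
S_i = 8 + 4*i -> [8, 12, 16, 20, 24]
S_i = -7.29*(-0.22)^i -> [-7.29, 1.6, -0.35, 0.08, -0.02]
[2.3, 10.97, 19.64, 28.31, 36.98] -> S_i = 2.30 + 8.67*i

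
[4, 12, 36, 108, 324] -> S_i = 4*3^i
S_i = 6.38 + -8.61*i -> [6.38, -2.23, -10.84, -19.45, -28.06]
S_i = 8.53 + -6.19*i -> [8.53, 2.34, -3.85, -10.04, -16.23]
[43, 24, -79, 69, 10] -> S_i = Random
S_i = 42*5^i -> [42, 210, 1050, 5250, 26250]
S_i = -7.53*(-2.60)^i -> [-7.53, 19.58, -50.9, 132.35, -344.1]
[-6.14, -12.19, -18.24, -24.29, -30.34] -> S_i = -6.14 + -6.05*i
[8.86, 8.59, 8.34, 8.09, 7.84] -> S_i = 8.86*0.97^i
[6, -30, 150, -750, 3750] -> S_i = 6*-5^i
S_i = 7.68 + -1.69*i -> [7.68, 5.99, 4.3, 2.61, 0.92]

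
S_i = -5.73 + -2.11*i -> [-5.73, -7.84, -9.95, -12.06, -14.17]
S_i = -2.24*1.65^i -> [-2.24, -3.7, -6.1, -10.06, -16.6]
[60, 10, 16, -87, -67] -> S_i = Random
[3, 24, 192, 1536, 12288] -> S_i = 3*8^i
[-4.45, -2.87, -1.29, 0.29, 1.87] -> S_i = -4.45 + 1.58*i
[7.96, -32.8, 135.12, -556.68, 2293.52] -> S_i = 7.96*(-4.12)^i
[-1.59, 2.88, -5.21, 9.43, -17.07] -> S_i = -1.59*(-1.81)^i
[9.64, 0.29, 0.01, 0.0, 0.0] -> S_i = 9.64*0.03^i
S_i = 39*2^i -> [39, 78, 156, 312, 624]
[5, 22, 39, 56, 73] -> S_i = 5 + 17*i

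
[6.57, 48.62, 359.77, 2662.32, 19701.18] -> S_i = 6.57*7.40^i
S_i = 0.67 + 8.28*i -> [0.67, 8.95, 17.23, 25.51, 33.79]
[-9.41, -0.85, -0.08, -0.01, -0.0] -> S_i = -9.41*0.09^i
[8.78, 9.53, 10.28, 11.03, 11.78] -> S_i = 8.78 + 0.75*i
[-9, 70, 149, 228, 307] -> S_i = -9 + 79*i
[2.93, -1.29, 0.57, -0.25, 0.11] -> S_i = 2.93*(-0.44)^i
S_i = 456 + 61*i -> [456, 517, 578, 639, 700]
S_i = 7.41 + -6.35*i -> [7.41, 1.06, -5.29, -11.64, -17.99]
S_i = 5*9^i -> [5, 45, 405, 3645, 32805]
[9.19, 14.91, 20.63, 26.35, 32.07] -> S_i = 9.19 + 5.72*i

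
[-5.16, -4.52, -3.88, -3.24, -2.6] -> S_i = -5.16 + 0.64*i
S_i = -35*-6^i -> [-35, 210, -1260, 7560, -45360]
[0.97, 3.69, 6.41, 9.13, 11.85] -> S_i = 0.97 + 2.72*i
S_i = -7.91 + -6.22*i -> [-7.91, -14.13, -20.35, -26.57, -32.79]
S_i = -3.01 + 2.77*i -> [-3.01, -0.24, 2.53, 5.3, 8.07]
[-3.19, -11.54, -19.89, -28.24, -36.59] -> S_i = -3.19 + -8.35*i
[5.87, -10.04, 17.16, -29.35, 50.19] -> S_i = 5.87*(-1.71)^i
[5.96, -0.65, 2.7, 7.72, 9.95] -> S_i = Random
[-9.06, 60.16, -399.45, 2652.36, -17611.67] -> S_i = -9.06*(-6.64)^i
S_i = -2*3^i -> [-2, -6, -18, -54, -162]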